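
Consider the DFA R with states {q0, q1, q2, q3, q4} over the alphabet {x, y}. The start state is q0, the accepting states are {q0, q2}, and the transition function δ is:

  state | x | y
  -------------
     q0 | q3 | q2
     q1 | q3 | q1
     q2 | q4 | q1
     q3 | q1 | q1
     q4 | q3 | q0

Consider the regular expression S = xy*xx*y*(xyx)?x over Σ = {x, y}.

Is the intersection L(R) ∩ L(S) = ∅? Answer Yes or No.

Converting the expression S to a DFA (subset construction, then merging equivalent states) gives the minimal DFA with states {s0, s1, s2, s3, s4, s5, s6, s7, s8, s9, s10, s11}, start state s0, accepting states {s4, s7, s8, s10} and transitions s0: x→s1, y→s2; s1: x→s3, y→s1; s2: x→s2, y→s2; s3: x→s4, y→s5; s4: x→s4, y→s6; s5: x→s7, y→s5; s6: x→s8, y→s5; s7: x→s2, y→s9; s8: x→s10, y→s9; s9: x→s11, y→s2; s10: x→s2, y→s2; s11: x→s10, y→s2.
Exploring the product automaton R × S from the start pair (q0, s0), following both machines on each input symbol, reaches 19 state pairs: (q0, s0), (q3, s1), (q2, s2), (q1, s3), (q1, s1), (q4, s2), (q1, s2), (q3, s4), (q1, s5), (q3, s3), (q3, s2), (q0, s2), (q1, s4), (q1, s6), (q3, s7), (q3, s8), (q1, s9), (q1, s10), (q3, s11).
R accepts in {q0, q2} and S accepts in {s4, s7, s8, s10}; no reachable pair has both components accepting, so no string drives both machines to acceptance simultaneously and L(R) ∩ L(S) = ∅.
So no string is accepted by both, and the intersection is empty.

Yes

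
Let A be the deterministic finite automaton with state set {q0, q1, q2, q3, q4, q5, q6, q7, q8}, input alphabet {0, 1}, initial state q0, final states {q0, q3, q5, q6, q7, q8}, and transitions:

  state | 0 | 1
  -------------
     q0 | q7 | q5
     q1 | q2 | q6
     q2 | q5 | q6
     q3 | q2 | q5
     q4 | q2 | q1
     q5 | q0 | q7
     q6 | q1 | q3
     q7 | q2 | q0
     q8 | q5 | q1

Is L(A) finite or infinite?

infinite

State q0 is reachable from the start and can reach an accepting state, and it lies on the cycle q0 → q5 → q0.
Traversing that cycle any number of times yields accepted strings of unbounded length, so the language is infinite.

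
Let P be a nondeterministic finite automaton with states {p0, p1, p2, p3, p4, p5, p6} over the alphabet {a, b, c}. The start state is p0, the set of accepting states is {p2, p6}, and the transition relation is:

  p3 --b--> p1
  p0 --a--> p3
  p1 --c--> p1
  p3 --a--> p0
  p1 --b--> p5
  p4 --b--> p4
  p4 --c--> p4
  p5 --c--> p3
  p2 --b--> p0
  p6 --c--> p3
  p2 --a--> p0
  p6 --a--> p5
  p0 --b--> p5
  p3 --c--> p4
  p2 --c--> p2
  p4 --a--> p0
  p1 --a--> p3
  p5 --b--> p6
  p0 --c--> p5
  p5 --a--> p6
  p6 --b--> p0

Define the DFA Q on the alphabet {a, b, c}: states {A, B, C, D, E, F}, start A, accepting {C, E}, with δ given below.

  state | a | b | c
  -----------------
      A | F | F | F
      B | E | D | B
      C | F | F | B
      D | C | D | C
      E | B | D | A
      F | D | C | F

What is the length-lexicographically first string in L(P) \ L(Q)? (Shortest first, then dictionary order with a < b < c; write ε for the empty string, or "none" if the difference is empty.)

ba

The string ba is accepted by P but not by Q.
No shorter string lies in the difference, and ba is the lexicographically first length-2 string in L(P) \ L(Q).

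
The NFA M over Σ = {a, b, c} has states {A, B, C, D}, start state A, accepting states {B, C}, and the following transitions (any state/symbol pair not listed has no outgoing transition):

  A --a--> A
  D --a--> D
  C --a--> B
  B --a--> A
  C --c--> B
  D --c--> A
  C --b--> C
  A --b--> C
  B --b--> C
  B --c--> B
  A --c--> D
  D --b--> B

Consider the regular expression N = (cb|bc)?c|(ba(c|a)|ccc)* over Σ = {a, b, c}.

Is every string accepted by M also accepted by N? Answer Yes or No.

The string b is in L(M) but not in L(N).
So L(M) ⊄ L(N).

No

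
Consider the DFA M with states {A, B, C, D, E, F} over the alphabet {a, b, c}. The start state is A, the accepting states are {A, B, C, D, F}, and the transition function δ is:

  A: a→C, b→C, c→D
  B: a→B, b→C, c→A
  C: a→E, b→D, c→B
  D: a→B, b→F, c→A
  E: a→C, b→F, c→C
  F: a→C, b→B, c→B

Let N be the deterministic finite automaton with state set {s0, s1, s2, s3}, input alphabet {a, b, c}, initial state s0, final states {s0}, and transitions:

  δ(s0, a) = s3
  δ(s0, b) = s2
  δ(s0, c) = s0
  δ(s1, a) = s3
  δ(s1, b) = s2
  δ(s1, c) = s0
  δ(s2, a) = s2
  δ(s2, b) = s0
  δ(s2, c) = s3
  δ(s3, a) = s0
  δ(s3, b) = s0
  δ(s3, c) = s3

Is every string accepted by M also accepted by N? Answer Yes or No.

The string a is in L(M) but not in L(N).
So L(M) ⊄ L(N).

No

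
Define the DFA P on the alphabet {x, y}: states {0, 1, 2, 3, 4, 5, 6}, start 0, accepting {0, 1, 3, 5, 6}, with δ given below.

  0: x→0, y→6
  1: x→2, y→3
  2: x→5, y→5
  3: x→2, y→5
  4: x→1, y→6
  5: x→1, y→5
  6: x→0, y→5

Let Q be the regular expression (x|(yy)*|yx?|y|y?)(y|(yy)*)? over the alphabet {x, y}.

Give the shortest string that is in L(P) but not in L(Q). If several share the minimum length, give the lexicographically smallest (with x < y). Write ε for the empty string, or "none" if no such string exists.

xx

The string xx is accepted by P but not by Q.
No shorter string lies in the difference, and xx is the lexicographically first length-2 string in L(P) \ L(Q).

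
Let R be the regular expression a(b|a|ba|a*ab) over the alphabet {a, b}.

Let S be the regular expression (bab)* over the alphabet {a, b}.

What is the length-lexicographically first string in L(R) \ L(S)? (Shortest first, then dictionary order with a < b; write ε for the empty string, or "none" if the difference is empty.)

The string aa is accepted by R but not by S.
No shorter string lies in the difference, and aa is the lexicographically first length-2 string in L(R) \ L(S).

aa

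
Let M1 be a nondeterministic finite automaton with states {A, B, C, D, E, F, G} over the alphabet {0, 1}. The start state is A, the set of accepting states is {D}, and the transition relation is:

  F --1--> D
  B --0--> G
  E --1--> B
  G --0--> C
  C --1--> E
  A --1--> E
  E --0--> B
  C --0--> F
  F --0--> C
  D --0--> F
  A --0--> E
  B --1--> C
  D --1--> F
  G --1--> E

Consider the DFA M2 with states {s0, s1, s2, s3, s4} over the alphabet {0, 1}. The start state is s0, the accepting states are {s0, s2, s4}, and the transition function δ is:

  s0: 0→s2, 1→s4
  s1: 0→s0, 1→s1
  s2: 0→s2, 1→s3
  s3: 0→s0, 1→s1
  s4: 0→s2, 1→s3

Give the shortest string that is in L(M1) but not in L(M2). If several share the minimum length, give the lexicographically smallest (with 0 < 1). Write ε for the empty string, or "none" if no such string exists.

000001

The string 000001 is accepted by M1 but not by M2.
No shorter string lies in the difference, and 000001 is the lexicographically first length-6 string in L(M1) \ L(M2).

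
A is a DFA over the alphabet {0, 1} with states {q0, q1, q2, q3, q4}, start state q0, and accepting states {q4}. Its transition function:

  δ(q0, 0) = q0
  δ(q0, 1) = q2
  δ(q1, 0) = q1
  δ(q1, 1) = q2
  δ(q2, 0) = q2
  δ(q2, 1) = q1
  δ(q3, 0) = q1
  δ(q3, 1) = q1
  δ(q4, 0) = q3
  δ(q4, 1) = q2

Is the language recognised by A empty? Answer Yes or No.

The states reachable from the start state are {q0, q1, q2}.
None of the accepting states {q4} is reachable, so no string is accepted and L(A) = ∅.

Yes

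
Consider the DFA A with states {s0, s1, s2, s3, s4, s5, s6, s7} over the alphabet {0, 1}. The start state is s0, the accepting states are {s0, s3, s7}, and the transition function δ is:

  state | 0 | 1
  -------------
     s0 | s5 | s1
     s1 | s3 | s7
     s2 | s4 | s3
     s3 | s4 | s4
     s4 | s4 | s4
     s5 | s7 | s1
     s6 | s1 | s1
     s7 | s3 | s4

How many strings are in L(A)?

The useful subgraph on states {s0, s1, s3, s5, s7} is acyclic, so L(A) is finite; the longest accepting path visits 5 useful states, giving maximum string length 4.
Counting accepting paths from s0 by length: 1 of length 0, 3 of length 2, 4 of length 3, 1 of length 4. Total 9.

9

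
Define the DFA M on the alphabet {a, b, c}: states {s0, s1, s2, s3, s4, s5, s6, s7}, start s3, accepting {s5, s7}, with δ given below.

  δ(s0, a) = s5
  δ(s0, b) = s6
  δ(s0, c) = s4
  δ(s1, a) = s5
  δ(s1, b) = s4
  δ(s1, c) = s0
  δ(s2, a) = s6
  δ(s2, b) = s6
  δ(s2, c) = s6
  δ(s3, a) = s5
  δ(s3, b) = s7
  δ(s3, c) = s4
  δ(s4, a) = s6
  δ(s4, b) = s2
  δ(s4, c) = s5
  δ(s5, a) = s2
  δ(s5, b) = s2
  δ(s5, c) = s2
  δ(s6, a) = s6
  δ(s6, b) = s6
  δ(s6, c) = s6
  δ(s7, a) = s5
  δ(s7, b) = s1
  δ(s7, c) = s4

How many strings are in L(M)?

9

The useful subgraph on states {s0, s1, s3, s4, s5, s7} is acyclic, so L(M) is finite; the longest accepting path visits 6 useful states, giving maximum string length 5.
Counting accepting paths from s3 by length: 2 of length 1, 2 of length 2, 2 of length 3, 2 of length 4, 1 of length 5. Total 9.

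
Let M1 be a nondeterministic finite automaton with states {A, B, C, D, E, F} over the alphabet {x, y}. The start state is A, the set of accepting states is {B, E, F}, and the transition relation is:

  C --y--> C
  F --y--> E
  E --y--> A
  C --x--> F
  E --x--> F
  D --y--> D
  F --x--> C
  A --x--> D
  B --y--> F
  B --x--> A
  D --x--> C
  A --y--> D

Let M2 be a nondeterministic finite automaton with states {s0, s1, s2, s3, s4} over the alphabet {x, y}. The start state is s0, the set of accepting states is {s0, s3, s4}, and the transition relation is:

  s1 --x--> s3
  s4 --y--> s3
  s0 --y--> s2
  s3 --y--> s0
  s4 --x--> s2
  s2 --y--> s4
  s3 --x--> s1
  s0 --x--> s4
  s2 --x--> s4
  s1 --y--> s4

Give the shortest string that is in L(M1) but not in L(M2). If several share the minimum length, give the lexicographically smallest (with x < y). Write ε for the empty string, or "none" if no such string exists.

The string yxx is accepted by M1 but not by M2.
No shorter string lies in the difference, and yxx is the lexicographically first length-3 string in L(M1) \ L(M2).

yxx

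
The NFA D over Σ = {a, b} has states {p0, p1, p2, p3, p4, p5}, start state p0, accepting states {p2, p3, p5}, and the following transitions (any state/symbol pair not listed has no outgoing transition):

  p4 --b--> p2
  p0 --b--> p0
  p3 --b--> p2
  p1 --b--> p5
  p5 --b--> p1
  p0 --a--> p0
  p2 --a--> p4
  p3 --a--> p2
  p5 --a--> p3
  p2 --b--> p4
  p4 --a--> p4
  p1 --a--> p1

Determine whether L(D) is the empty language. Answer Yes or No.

The states reachable from the start state are {p0}.
None of the accepting states {p2, p3, p5} is reachable, so no string is accepted and L(D) = ∅.

Yes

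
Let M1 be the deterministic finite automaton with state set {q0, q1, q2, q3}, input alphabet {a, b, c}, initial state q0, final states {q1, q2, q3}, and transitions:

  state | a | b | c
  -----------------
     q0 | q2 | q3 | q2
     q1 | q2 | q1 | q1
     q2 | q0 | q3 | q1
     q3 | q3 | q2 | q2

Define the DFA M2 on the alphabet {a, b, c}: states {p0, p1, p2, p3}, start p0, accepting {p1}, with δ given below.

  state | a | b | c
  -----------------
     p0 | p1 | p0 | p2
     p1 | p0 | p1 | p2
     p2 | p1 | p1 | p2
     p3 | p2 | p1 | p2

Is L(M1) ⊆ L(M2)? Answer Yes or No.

No

The string b is in L(M1) but not in L(M2).
So L(M1) ⊄ L(M2).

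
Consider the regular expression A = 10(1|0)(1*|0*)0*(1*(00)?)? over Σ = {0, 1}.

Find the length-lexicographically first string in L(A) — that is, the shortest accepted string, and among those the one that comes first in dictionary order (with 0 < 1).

By inspection of the expression, no string of length less than 3 matches, and 100 is the lexicographically first match of length 3.

100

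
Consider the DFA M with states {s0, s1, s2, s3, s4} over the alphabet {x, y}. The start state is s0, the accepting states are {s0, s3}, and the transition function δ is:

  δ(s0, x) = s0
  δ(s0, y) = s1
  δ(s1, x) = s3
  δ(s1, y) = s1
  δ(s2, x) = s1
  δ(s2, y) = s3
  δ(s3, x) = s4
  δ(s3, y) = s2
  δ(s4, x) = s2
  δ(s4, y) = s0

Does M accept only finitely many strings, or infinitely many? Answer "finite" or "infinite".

State s0 is reachable from the start and can reach an accepting state, and it lies on the cycle s0 → s0.
Traversing that cycle any number of times yields accepted strings of unbounded length, so the language is infinite.

infinite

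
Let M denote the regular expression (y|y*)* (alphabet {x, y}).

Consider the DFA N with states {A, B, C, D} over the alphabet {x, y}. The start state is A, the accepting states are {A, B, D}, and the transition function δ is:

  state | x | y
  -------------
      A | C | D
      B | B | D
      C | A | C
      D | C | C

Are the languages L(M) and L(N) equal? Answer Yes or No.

The string yy is accepted by M but rejected by N.
So L(M) ≠ L(N).

No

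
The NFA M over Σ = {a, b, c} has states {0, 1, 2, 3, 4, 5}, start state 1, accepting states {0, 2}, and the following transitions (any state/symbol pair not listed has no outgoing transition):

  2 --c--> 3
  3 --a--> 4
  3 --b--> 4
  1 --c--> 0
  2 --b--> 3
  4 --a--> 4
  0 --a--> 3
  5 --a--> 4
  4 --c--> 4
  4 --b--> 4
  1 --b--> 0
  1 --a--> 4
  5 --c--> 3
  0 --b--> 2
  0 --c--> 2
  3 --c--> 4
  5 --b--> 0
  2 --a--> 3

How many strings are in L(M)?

6

The useful subgraph on states {0, 1, 2} is acyclic, so L(M) is finite; the longest accepting path visits 3 useful states, giving maximum string length 2.
Counting accepting paths from 1 by length: 2 of length 1, 4 of length 2. Total 6.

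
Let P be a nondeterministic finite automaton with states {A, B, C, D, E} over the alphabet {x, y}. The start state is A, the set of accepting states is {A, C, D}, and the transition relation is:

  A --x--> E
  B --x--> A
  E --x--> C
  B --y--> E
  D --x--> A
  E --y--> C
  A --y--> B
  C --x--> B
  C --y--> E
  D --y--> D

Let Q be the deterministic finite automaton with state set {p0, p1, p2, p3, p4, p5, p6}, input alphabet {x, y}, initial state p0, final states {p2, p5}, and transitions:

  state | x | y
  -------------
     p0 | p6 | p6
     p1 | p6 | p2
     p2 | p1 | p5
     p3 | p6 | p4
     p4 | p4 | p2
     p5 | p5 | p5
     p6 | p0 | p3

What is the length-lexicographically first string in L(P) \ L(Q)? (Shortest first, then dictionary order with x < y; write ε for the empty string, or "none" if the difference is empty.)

ε

The empty string ε is accepted by P but not by Q.
Since ε is the unique shortest string, it is the required witness.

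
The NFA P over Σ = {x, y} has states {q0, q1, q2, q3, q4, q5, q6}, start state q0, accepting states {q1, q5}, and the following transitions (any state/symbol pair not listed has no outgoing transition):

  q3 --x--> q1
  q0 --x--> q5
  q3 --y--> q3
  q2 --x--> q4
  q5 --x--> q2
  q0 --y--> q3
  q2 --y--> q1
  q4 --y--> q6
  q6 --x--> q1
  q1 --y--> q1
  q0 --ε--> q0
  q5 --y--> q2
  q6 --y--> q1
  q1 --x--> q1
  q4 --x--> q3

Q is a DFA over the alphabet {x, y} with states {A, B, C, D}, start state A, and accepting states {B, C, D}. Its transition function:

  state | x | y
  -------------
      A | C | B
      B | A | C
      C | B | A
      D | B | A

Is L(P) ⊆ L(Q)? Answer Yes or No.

The string yx is in L(P) but not in L(Q).
So L(P) ⊄ L(Q).

No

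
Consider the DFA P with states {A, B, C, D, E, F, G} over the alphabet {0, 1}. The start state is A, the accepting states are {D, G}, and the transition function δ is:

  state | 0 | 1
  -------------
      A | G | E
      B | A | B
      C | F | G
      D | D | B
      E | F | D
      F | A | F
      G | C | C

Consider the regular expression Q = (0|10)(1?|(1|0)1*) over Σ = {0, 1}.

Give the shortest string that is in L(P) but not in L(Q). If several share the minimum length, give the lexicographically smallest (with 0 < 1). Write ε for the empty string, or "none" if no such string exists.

11

The string 11 is accepted by P but not by Q.
No shorter string lies in the difference, and 11 is the lexicographically first length-2 string in L(P) \ L(Q).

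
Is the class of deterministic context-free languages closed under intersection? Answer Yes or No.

DCFLs are closed under complement (normalise the DPDA to read all of its input, then flip the verdict). If they were also closed under intersection, De Morgan would make them closed under union; but {aⁿbⁿ : n≥0} and {aⁿb²ⁿ : n≥0} are DCFLs (push the a's; pop one per b, respectively one per two b's) whose union no deterministic PDA accepts: a DPDA for it would have a single run on aⁿb²ⁿ, accepting after the prefix aⁿbⁿ and accepting again after n more b's; an ordinary PDA that simulates it on a's and b's and, at any moment when it is accepting, may switch to reading only a fresh letter c while feeding each c to the simulation as a b, would accept aⁱbʲcᵏ (k≥1) exactly when both aⁱbʲ and aⁱbʲ⁺ᵏ are in the language, i.e. its language intersected with the regular set a*b*c⁺ would be exactly {aⁿbⁿcⁿ : n≥1} — impossible, since context-free languages are closed under intersection with regular sets and {aⁿbⁿcⁿ} is not context-free.

No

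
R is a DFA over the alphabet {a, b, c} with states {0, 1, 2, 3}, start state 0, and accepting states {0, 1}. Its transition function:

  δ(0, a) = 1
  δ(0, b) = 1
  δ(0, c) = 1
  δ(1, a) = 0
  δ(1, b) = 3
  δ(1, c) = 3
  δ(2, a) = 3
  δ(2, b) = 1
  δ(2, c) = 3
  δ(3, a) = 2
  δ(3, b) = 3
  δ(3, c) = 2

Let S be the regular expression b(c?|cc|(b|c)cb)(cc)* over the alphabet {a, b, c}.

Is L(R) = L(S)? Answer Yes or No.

The empty string ε is accepted by R but rejected by S.
So L(R) ≠ L(S).

No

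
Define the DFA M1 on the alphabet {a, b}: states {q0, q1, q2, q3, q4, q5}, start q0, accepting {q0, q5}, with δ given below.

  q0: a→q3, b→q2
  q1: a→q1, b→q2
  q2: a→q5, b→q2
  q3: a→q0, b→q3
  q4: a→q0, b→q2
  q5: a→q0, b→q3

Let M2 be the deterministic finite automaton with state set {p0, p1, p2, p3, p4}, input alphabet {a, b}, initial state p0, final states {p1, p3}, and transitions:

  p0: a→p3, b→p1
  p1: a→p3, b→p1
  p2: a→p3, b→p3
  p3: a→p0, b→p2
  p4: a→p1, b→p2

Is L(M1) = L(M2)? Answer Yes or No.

No

The empty string ε is accepted by M1 but rejected by M2.
So L(M1) ≠ L(M2).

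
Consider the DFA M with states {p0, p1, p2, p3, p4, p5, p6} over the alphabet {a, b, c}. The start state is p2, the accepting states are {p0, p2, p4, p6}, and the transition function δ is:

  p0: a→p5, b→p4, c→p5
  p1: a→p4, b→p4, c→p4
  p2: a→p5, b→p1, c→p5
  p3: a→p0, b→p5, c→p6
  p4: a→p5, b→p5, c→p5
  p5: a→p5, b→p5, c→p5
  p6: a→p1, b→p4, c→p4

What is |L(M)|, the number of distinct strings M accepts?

The useful subgraph on states {p1, p2, p4} is acyclic, so L(M) is finite; the longest accepting path visits 3 useful states, giving maximum string length 2.
Counting accepting paths from p2 by length: 1 of length 0, 3 of length 2. Total 4.

4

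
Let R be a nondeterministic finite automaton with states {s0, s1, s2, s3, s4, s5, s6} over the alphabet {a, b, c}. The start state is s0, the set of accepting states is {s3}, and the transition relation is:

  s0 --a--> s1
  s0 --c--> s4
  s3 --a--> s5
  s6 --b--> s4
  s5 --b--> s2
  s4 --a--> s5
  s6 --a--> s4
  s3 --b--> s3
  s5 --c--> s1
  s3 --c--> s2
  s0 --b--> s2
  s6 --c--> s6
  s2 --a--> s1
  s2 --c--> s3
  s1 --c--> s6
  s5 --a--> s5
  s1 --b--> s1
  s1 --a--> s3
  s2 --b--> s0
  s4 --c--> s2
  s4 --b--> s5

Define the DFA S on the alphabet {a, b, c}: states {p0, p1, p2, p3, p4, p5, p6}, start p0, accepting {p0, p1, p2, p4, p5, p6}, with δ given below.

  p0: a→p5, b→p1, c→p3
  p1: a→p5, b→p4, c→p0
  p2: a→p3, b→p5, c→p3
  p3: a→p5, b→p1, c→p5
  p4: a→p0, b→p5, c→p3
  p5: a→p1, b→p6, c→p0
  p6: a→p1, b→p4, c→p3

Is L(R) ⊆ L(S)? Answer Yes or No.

No

The string aacc is in L(R) but not in L(S).
So L(R) ⊄ L(S).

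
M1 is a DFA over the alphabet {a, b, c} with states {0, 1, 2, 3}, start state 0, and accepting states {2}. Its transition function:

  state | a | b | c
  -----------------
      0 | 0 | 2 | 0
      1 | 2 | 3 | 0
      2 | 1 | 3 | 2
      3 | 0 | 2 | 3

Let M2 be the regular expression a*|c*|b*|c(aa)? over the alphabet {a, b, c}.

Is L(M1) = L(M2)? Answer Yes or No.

No

The string ab is accepted by M1 but rejected by M2.
So L(M1) ≠ L(M2).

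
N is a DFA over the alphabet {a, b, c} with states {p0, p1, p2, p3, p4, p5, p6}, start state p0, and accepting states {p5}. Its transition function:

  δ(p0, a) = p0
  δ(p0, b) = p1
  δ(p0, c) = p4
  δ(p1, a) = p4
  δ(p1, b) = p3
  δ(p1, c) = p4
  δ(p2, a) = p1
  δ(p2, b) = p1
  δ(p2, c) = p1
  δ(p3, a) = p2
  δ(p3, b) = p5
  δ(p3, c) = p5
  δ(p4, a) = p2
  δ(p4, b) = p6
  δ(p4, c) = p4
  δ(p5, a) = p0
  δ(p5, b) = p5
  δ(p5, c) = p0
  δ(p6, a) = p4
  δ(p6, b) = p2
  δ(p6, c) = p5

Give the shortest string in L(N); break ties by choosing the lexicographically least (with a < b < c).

A breadth-first search from p0 reaches an accepting state first via the path p0 → p1 → p3 → p5 on input bbb.
No string of length < 3 is accepted (BFS exhausts all shorter strings without reaching an accepting state), and bbb is the lexicographically least accepting string of length 3.

bbb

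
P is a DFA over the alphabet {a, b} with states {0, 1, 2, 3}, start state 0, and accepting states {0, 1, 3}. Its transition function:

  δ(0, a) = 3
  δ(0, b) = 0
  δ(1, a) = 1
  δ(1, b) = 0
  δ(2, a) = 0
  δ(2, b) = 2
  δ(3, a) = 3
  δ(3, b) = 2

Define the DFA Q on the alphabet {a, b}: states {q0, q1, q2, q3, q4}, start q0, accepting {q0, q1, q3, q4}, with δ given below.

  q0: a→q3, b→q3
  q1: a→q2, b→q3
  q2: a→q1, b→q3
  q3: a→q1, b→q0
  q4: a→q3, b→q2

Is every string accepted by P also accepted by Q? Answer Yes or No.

The string aaa is in L(P) but not in L(Q).
So L(P) ⊄ L(Q).

No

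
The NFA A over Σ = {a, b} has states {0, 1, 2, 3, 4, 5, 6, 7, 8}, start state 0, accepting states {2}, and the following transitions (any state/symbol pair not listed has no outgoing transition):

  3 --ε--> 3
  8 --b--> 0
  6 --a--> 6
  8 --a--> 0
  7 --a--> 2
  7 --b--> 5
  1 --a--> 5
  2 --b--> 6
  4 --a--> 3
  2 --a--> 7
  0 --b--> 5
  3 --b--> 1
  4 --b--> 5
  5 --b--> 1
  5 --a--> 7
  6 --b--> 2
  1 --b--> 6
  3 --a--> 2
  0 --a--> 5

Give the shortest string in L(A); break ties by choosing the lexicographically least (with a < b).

A breadth-first search from 0 reaches an accepting state first via the path 0 → 5 → 7 → 2 on input aaa.
No string of length < 3 is accepted (BFS exhausts all shorter strings without reaching an accepting state), and aaa is the lexicographically least accepting string of length 3.

aaa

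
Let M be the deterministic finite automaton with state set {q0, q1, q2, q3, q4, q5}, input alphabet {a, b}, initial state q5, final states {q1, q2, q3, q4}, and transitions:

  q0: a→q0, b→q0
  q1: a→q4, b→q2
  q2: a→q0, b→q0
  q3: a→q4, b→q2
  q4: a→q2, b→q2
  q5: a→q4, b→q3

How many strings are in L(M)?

8

The useful subgraph on states {q2, q3, q4, q5} is acyclic, so L(M) is finite; the longest accepting path visits 4 useful states, giving maximum string length 3.
Counting accepting paths from q5 by length: 2 of length 1, 4 of length 2, 2 of length 3. Total 8.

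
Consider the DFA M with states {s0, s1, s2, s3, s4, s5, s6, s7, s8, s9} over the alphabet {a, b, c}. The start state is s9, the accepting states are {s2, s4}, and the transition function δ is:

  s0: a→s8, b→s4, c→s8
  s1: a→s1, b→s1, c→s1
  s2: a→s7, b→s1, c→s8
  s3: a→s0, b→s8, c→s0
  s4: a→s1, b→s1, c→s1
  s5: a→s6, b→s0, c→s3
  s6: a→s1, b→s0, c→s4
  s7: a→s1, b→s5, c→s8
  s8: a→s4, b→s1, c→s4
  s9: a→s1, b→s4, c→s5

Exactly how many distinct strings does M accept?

The useful subgraph on states {s0, s3, s4, s5, s6, s8, s9} is acyclic, so L(M) is finite; the longest accepting path visits 6 useful states, giving maximum string length 5.
Counting accepting paths from s9 by length: 1 of length 1, 2 of length 3, 9 of length 4, 12 of length 5. Total 24.

24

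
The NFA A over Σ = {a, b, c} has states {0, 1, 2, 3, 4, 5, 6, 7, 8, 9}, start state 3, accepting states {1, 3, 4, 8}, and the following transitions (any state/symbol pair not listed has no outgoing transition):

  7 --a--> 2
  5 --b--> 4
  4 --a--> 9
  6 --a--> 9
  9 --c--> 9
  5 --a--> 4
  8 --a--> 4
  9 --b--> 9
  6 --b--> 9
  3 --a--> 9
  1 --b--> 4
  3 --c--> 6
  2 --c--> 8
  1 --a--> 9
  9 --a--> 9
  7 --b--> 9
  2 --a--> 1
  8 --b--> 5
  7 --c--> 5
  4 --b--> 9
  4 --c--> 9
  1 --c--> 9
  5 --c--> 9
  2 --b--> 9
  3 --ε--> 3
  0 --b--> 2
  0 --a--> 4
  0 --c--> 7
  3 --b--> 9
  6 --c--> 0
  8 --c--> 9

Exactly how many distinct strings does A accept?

The useful subgraph on states {0, 1, 2, 3, 4, 5, 6, 7, 8} is acyclic, so L(A) is finite; the longest accepting path visits 8 useful states, giving maximum string length 7.
Counting accepting paths from 3 by length: 1 of length 0, 1 of length 3, 2 of length 4, 6 of length 5, 4 of length 6, 2 of length 7. Total 16.

16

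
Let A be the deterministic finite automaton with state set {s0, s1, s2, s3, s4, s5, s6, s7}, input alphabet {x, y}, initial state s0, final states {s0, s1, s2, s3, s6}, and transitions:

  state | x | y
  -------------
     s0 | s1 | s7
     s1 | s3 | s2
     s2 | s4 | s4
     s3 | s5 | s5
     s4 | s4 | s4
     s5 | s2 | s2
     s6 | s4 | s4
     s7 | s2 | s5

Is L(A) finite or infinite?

The useful states (reachable from s0 and able to reach an accepting state) are {s0, s1, s2, s3, s5, s7}.
Restricted to these states the transition graph has no cycle, so every accepting path has bounded length and L is finite.

finite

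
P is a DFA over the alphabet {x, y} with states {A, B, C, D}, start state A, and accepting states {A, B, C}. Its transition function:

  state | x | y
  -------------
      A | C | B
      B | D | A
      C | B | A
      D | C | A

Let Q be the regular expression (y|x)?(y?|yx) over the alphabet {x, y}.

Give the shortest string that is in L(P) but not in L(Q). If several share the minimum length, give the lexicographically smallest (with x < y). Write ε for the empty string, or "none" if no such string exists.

The string xx is accepted by P but not by Q.
No shorter string lies in the difference, and xx is the lexicographically first length-2 string in L(P) \ L(Q).

xx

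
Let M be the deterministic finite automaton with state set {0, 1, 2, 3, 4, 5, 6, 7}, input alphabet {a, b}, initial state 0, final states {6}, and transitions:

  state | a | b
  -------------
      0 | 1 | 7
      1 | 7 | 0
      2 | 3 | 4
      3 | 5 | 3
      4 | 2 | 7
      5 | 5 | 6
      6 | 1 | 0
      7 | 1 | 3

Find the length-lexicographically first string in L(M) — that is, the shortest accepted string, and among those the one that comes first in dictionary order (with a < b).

A breadth-first search from 0 reaches an accepting state first via the path 0 → 7 → 3 → 5 → 6 on input bbab.
No string of length < 4 is accepted (BFS exhausts all shorter strings without reaching an accepting state), and bbab is the lexicographically least accepting string of length 4.

bbab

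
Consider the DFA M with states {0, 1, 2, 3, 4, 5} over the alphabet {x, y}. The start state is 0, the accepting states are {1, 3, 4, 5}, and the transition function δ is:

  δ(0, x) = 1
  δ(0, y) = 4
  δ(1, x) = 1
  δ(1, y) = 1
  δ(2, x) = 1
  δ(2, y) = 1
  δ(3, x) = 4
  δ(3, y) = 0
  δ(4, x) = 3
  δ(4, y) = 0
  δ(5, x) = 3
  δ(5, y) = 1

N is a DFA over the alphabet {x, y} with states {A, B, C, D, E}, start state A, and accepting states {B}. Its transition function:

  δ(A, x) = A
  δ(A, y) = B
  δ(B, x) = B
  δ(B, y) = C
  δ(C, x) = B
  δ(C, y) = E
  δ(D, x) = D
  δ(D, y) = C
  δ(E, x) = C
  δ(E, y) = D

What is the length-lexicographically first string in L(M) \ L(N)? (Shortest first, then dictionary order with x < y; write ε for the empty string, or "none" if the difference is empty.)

x

The string x is accepted by M but not by N.
No shorter string lies in the difference, and x is the lexicographically first length-1 string in L(M) \ L(N).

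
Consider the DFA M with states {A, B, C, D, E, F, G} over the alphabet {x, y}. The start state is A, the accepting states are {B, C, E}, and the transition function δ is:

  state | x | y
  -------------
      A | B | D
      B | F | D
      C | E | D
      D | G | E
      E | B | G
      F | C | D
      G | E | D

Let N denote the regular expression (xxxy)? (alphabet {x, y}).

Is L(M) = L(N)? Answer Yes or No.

No

The string x is accepted by M but rejected by N.
So L(M) ≠ L(N).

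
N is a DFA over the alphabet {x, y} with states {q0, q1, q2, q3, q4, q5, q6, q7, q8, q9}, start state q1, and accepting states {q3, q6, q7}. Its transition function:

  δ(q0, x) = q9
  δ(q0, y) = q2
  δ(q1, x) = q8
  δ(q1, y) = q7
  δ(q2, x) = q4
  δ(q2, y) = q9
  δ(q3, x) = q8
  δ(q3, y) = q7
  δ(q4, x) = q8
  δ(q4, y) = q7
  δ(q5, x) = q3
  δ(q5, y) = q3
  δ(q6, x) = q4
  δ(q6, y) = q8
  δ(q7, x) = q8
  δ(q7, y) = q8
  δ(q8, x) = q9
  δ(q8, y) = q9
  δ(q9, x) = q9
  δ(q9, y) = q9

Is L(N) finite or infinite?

finite

The useful states (reachable from q1 and able to reach an accepting state) are {q1, q7}.
Restricted to these states the transition graph has no cycle, so every accepting path has bounded length and L is finite.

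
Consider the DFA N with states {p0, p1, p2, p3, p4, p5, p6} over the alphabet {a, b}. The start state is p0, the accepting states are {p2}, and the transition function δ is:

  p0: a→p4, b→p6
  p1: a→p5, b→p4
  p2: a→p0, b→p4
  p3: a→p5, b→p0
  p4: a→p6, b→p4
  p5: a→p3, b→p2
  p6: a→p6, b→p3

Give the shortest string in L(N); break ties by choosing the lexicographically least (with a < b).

bbab

A breadth-first search from p0 reaches an accepting state first via the path p0 → p6 → p3 → p5 → p2 on input bbab.
No string of length < 4 is accepted (BFS exhausts all shorter strings without reaching an accepting state), and bbab is the lexicographically least accepting string of length 4.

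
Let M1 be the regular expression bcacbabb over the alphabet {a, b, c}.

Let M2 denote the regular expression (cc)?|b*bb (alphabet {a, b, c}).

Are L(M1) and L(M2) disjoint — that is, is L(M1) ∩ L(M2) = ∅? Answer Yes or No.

Converting the expression M1 to a DFA (subset construction, then merging equivalent states) gives the minimal DFA with states {r0, r1, r2, r3, r4, r5, r6, r7, r8, r9}, start state r0, accepting states {r9} and transitions r0: a→r1, b→r2, c→r1; r1: a→r1, b→r1, c→r1; r2: a→r1, b→r1, c→r3; r3: a→r4, b→r1, c→r1; r4: a→r1, b→r1, c→r5; r5: a→r1, b→r6, c→r1; r6: a→r7, b→r1, c→r1; r7: a→r1, b→r8, c→r1; r8: a→r1, b→r9, c→r1; r9: a→r1, b→r1, c→r1.
Converting the expression M2 to a DFA (subset construction, then merging equivalent states) gives the minimal DFA with states {t0, t1, t2, t3, t4, t5}, start state t0, accepting states {t0, t4, t5} and transitions t0: a→t1, b→t2, c→t3; t1: a→t1, b→t1, c→t1; t2: a→t1, b→t4, c→t1; t3: a→t1, b→t1, c→t5; t4: a→t1, b→t4, c→t1; t5: a→t1, b→t1, c→t1.
Exploring the product automaton M1 × M2 from the start pair (r0, t0), following both machines on each input symbol, reaches 13 state pairs: (r0, t0), (r1, t1), (r2, t2), (r1, t3), (r1, t4), (r3, t1), (r1, t5), (r4, t1), (r5, t1), (r6, t1), (r7, t1), (r8, t1), (r9, t1).
M1 accepts in {r9} and M2 accepts in {t0, t4, t5}; no reachable pair has both components accepting, so no string drives both machines to acceptance simultaneously and L(M1) ∩ L(M2) = ∅.
So no string is accepted by both, and the intersection is empty.

Yes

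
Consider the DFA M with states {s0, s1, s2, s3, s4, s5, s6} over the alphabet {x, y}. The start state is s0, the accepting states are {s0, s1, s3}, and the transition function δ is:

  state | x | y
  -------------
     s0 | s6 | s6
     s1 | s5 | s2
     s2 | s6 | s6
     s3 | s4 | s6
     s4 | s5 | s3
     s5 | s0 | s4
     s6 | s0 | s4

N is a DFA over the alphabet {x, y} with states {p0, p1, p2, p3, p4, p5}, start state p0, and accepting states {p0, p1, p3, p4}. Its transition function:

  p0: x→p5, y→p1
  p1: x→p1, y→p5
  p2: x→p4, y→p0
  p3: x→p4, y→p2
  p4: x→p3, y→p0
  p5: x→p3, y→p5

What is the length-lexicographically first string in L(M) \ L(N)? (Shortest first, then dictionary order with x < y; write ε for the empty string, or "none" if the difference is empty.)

The string xyy is accepted by M but not by N.
No shorter string lies in the difference, and xyy is the lexicographically first length-3 string in L(M) \ L(N).

xyy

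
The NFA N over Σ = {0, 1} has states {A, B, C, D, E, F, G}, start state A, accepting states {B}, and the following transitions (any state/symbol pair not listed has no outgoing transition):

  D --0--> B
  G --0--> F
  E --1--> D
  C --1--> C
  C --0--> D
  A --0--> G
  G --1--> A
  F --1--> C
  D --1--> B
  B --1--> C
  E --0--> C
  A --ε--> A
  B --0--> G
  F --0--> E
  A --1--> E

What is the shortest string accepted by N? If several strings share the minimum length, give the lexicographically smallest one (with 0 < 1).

110

A breadth-first search from A reaches an accepting state first via the path A → E → D → B on input 110.
No string of length < 3 is accepted (BFS exhausts all shorter strings without reaching an accepting state), and 110 is the lexicographically least accepting string of length 3.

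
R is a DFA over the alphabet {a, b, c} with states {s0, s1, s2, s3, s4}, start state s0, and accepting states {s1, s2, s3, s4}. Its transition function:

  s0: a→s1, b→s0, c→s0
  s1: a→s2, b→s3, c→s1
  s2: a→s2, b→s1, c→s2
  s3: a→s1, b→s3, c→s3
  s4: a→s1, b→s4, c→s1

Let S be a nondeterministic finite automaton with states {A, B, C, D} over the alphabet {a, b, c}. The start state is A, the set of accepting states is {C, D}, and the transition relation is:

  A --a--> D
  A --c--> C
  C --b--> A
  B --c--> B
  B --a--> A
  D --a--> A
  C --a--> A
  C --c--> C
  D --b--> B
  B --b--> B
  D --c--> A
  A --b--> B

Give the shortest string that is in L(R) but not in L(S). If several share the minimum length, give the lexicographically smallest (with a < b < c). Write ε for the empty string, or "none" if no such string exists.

The string aa is accepted by R but not by S.
No shorter string lies in the difference, and aa is the lexicographically first length-2 string in L(R) \ L(S).

aa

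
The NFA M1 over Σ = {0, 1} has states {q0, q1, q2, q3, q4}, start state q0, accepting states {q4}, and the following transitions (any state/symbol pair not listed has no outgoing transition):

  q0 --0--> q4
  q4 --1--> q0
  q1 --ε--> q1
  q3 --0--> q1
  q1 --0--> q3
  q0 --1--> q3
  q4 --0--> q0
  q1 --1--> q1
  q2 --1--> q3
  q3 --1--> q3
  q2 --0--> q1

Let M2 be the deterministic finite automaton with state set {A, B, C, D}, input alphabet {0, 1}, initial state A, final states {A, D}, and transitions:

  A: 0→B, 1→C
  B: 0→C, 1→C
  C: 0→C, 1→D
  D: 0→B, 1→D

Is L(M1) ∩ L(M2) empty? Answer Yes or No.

Yes

Exploring the product automaton M1 × M2 from the start pair (q0, A), following both machines on each input symbol, reaches 11 state pairs: (q0, A), (q4, B), (q3, C), (q0, C), (q1, C), (q3, D), (q4, C), (q1, D), (q1, B), (q0, D), (q3, B).
M1 accepts in {q4} and M2 accepts in {A, D}; no reachable pair has both components accepting, so no string drives both machines to acceptance simultaneously and L(M1) ∩ L(M2) = ∅.
So no string is accepted by both, and the intersection is empty.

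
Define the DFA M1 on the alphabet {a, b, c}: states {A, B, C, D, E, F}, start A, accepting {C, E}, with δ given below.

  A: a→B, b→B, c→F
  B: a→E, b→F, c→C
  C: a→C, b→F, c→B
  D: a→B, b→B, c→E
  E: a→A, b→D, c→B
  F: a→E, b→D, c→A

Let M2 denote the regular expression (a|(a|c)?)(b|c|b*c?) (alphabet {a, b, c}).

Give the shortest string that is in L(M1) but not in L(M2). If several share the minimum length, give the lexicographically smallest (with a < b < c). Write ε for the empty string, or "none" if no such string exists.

The string aa is accepted by M1 but not by M2.
No shorter string lies in the difference, and aa is the lexicographically first length-2 string in L(M1) \ L(M2).

aa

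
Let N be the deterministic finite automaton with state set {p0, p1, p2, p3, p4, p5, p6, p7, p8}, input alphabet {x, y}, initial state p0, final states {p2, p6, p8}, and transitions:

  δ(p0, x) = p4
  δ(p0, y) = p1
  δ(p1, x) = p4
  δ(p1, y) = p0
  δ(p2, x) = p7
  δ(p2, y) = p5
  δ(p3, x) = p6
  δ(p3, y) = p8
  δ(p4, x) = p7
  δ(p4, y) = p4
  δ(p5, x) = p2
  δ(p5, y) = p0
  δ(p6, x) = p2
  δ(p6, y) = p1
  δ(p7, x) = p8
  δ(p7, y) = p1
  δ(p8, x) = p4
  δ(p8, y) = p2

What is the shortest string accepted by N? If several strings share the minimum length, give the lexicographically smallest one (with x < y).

A breadth-first search from p0 reaches an accepting state first via the path p0 → p4 → p7 → p8 on input xxx.
No string of length < 3 is accepted (BFS exhausts all shorter strings without reaching an accepting state), and xxx is the lexicographically least accepting string of length 3.

xxx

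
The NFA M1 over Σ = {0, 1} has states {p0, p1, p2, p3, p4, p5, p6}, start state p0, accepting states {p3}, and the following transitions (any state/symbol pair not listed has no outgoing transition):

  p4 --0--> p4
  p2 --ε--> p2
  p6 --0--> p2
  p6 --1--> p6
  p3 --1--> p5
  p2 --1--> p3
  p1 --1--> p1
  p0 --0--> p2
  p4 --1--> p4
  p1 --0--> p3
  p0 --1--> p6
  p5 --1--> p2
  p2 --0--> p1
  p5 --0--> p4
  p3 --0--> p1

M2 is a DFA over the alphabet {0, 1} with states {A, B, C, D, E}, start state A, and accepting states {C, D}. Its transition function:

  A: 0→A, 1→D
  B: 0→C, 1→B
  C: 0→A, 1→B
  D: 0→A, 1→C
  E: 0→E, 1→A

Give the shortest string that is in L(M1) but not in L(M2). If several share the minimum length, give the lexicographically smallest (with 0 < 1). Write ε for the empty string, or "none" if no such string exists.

000

The string 000 is accepted by M1 but not by M2.
No shorter string lies in the difference, and 000 is the lexicographically first length-3 string in L(M1) \ L(M2).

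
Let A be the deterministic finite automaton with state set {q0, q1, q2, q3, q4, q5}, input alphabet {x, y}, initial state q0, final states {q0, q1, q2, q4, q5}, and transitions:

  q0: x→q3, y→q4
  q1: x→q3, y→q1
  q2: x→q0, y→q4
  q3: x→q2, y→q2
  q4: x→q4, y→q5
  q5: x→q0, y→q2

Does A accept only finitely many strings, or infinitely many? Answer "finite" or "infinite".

infinite

State q0 is reachable from the start and can reach an accepting state, and it lies on the cycle q0 → q3 → q2 → q0.
Traversing that cycle any number of times yields accepted strings of unbounded length, so the language is infinite.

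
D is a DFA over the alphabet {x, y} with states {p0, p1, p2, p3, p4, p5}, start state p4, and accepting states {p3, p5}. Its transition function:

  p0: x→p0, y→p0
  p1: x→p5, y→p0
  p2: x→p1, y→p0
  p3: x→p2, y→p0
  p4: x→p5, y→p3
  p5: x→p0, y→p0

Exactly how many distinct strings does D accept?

The useful subgraph on states {p1, p2, p3, p4, p5} is acyclic, so L(D) is finite; the longest accepting path visits 5 useful states, giving maximum string length 4.
Counting accepting paths from p4 by length: 2 of length 1, 1 of length 4. Total 3.

3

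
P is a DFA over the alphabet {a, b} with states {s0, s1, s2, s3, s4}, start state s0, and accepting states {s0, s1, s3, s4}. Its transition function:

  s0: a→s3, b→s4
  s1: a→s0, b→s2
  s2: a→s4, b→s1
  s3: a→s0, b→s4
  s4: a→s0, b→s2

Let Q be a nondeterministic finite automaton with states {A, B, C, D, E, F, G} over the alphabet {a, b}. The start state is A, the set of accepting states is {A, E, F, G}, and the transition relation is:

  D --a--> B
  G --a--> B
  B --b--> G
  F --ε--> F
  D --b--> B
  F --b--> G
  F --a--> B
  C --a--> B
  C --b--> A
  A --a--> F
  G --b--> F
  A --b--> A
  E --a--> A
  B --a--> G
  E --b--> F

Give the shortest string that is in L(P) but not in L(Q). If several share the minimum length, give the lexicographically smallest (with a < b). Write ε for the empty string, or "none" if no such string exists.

aa

The string aa is accepted by P but not by Q.
No shorter string lies in the difference, and aa is the lexicographically first length-2 string in L(P) \ L(Q).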